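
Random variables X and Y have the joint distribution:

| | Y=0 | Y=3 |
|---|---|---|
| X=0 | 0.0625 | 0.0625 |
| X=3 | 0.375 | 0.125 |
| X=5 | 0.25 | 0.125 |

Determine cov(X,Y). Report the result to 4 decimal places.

-0.1641

E[X] = 3.375,  E[Y] = 0.9375
E[XY] = 3
cov(X,Y) = E[XY] − E[X]E[Y] = 3 − (3.375)(0.9375) = -0.1640625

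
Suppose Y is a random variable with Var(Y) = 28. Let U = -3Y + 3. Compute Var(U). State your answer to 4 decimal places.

252.0000

Var(-3Y + 3) = (-3)²·Var(Y) = 9·28 = 252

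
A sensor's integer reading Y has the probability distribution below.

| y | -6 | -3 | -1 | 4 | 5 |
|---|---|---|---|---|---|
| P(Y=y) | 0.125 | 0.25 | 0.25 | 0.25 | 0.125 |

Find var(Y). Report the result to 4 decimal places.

E[Y] = (-6)(0.125) + (-3)(0.25) + (-1)(0.25) + (4)(0.25) + (5)(0.125) = -0.125
E[Y²] = (-6)²(0.125) + (-3)²(0.25) + (-1)²(0.25) + (4)²(0.25) + (5)²(0.125) = 14.125
var(Y) = E[Y²] − (E[Y])² = 14.125 − (-0.125)² = 14.109375

14.1094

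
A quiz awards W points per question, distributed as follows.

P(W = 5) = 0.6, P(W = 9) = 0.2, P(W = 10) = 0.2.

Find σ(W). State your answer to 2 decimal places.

2.23

E[W] = (5)(0.6) + (9)(0.2) + (10)(0.2) = 6.8
E[W²] = (5)²(0.6) + (9)²(0.2) + (10)²(0.2) = 51.2
Var(W) = E[W²] − (E[W])² = 51.2 − (6.8)² = 4.96
σ(W) = √4.96 ≈ 2.23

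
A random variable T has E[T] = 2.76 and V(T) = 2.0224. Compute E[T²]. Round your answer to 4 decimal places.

E[T²] = V(T) + (E[T])² = 2.0224 + (2.76)² = 9.64

9.6400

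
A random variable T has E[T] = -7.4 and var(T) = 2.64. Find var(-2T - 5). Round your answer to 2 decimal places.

var(-2T - 5) = (-2)²·var(T) = 4·2.64 = 10.56

10.56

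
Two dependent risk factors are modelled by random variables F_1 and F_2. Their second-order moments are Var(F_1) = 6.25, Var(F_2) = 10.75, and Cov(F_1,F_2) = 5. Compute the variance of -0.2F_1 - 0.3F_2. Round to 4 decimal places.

1.8175

Var(-0.2F_1 - 0.3F_2) = (-0.2)²·Var(F_1) + (-0.3)²·Var(F_2) + 2·(-0.2)·(-0.3)·Cov(F_1,F_2)
= 0.04·6.25 + 0.09·10.75 + 0.12·5 = 1.8175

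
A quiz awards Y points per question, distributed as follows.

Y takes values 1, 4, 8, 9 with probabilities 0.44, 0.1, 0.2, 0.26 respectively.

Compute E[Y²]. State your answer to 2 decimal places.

35.90

E[Y²] = (1)²(0.44) + (4)²(0.1) + (8)²(0.2) + (9)²(0.26) = 35.9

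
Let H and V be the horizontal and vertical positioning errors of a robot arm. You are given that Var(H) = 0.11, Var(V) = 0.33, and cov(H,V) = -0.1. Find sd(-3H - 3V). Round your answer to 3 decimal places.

Var(-3H - 3V) = (-3)²·Var(H) + (-3)²·Var(V) + 2·(-3)·(-3)·cov(H,V)
= 9·0.11 + 9·0.33 + 18·-0.1 = 2.16
sd(-3H - 3V) = √2.16 ≈ 1.470

1.470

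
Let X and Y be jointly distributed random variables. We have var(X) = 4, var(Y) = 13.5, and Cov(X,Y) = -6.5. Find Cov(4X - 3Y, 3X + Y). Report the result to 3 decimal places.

Cov(4X - 3Y, 3X + Y) = (4)(3)var(X) + (-3)(1)var(Y) + [(4)(1) + (-3)(3)]Cov(X,Y)
= 12·4 + -3·13.5 + -5·-6.5 = 40

40.000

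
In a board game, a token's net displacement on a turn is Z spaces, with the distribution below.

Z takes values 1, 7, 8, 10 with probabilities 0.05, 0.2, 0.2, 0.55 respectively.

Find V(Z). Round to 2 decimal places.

4.55

E[Z] = (1)(0.05) + (7)(0.2) + (8)(0.2) + (10)(0.55) = 8.55
E[Z²] = (1)²(0.05) + (7)²(0.2) + (8)²(0.2) + (10)²(0.55) = 77.65
V(Z) = E[Z²] − (E[Z])² = 77.65 − (8.55)² = 4.5475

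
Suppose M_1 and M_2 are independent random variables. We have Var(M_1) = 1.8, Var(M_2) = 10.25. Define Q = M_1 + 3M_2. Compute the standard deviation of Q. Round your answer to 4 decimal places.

9.6979

By independence, Var(Q) = (1)²Var(M_1) + (3)²Var(M_2)
= (1)²·1.8 + (3)²·10.25 = 94.05
sd(Q) = √94.05 ≈ 9.6979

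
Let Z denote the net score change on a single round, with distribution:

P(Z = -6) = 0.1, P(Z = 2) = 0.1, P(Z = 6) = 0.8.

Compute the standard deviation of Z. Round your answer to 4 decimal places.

3.6661

E[Z] = (-6)(0.1) + (2)(0.1) + (6)(0.8) = 4.4
E[Z²] = (-6)²(0.1) + (2)²(0.1) + (6)²(0.8) = 32.8
Var(Z) = E[Z²] − (E[Z])² = 32.8 − (4.4)² = 13.44
σ(Z) = √13.44 ≈ 3.6661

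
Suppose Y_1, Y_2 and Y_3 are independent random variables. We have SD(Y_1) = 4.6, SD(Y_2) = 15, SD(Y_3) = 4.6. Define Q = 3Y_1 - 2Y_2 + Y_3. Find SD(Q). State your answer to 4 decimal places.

33.3407

Var(Y_1) = 21.16, Var(Y_2) = 225, Var(Y_3) = 21.16
By independence, Var(Q) = (3)²Var(Y_1) + (-2)²Var(Y_2) + (1)²Var(Y_3)
= (3)²·21.16 + (-2)²·225 + (1)²·21.16 = 1111.6
SD(Q) = √1111.6 ≈ 33.3407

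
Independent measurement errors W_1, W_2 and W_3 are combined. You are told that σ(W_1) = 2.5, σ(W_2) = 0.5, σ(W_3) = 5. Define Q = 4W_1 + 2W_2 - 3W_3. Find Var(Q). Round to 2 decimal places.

Var(W_1) = 6.25, Var(W_2) = 0.25, Var(W_3) = 25
By independence, Var(Q) = (4)²Var(W_1) + (2)²Var(W_2) + (-3)²Var(W_3)
= (4)²·6.25 + (2)²·0.25 + (-3)²·25 = 326

326.00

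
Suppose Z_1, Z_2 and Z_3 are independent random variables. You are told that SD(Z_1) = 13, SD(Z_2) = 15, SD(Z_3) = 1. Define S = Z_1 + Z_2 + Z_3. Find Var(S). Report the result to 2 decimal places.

395.00

Var(Z_1) = 169, Var(Z_2) = 225, Var(Z_3) = 1
By independence, Var(S) = (1)²Var(Z_1) + (1)²Var(Z_2) + (1)²Var(Z_3)
= (1)²·169 + (1)²·225 + (1)²·1 = 395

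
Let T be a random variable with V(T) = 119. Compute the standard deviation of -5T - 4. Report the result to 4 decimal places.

54.5436

V(-5T - 4) = (-5)²·119 = 2975
SD(-5T - 4) = √2975 ≈ 54.5436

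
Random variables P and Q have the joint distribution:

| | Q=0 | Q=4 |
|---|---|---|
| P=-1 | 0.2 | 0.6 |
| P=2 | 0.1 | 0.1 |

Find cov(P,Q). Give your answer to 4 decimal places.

E[P] = -0.4,  E[Q] = 2.8
E[PQ] = -1.6
cov(P,Q) = E[PQ] − E[P]E[Q] = -1.6 − (-0.4)(2.8) = -0.48

-0.4800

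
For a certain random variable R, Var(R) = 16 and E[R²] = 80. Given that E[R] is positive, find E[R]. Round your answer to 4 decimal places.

8.0000

(E[R])² = E[R²] − Var(R) = 80 − 16 = 64
E[R] = √64 = 8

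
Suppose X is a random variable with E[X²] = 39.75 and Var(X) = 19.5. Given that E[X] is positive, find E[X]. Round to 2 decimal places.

4.50

(E[X])² = E[X²] − Var(X) = 39.75 − 19.5 = 20.25
E[X] = √20.25 = 4.5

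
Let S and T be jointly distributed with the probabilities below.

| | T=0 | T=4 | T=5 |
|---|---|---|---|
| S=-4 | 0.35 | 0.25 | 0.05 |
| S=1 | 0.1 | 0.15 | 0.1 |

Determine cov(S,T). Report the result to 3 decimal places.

E[S] = -2.25,  E[T] = 2.35
E[ST] = -3.9
cov(S,T) = E[ST] − E[S]E[T] = -3.9 − (-2.25)(2.35) = 1.3875

1.388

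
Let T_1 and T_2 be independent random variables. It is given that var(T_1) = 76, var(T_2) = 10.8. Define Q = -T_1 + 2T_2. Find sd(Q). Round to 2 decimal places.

By independence, var(Q) = (-1)²var(T_1) + (2)²var(T_2)
= (-1)²·76 + (2)²·10.8 = 119.2
sd(Q) = √119.2 ≈ 10.92

10.92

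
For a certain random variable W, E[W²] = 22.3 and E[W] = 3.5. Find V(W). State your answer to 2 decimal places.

10.05

V(W) = 22.3 − (3.5)² = 10.05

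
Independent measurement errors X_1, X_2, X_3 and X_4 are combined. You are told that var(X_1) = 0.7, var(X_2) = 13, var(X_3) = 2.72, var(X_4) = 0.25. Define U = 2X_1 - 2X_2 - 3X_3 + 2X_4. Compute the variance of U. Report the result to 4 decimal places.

80.2800

By independence, var(U) = (2)²var(X_1) + (-2)²var(X_2) + (-3)²var(X_3) + (2)²var(X_4)
= (2)²·0.7 + (-2)²·13 + (-3)²·2.72 + (2)²·0.25 = 80.28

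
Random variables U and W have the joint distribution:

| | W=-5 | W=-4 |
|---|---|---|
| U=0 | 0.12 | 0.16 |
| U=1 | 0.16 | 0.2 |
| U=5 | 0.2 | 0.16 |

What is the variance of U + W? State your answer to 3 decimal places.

4.698

E[U] = 2.16,  E[W] = -4.48,  E[UW] = -9.8
Var(U) = 9.36 − (2.16)² = 4.6944;  Var(W) = 20.32 − (-4.48)² = 0.2496
Cov(U,W) = -9.8 − (2.16)(-4.48) = -0.1232
Var(U + W) = (1)²·4.6944 + (1)²·0.2496 + 2·(1)·(1)·-0.1232 = 4.6976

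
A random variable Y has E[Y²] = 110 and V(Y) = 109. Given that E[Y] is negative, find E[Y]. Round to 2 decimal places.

-1.00

(E[Y])² = E[Y²] − V(Y) = 110 − 109 = 1
E[Y] = −√1 = -1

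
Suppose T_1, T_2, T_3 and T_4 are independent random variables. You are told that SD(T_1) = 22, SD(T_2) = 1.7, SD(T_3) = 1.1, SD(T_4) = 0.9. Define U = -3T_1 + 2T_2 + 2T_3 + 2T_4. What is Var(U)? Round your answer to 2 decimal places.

Var(T_1) = 484, Var(T_2) = 2.89, Var(T_3) = 1.21, Var(T_4) = 0.81
By independence, Var(U) = (-3)²Var(T_1) + (2)²Var(T_2) + (2)²Var(T_3) + (2)²Var(T_4)
= (-3)²·484 + (2)²·2.89 + (2)²·1.21 + (2)²·0.81 = 4375.64

4375.64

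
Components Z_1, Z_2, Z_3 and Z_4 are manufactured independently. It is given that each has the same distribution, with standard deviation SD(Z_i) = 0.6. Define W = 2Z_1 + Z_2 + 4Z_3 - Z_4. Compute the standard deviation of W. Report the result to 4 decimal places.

var(Z_i) = (0.6)² = 0.36
By independence, var(W) = (2)²var(Z_1) + (1)²var(Z_2) + (4)²var(Z_3) + (-1)²var(Z_4)
= (2)²·0.36 + (1)²·0.36 + (4)²·0.36 + (-1)²·0.36 = 7.92
SD(W) = √7.92 ≈ 2.8142

2.8142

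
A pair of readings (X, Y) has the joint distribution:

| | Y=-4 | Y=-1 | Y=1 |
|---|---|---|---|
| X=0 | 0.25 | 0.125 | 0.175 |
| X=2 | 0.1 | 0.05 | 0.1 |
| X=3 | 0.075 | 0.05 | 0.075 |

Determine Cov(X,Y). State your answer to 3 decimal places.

E[X] = 1.1,  E[Y] = -1.575
E[XY] = -1.525
Cov(X,Y) = E[XY] − E[X]E[Y] = -1.525 − (1.1)(-1.575) = 0.2075

0.208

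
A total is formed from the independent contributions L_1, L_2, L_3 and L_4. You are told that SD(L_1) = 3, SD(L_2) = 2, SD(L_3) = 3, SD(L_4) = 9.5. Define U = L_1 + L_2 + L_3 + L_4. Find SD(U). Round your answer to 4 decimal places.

10.5948

V(L_1) = 9, V(L_2) = 4, V(L_3) = 9, V(L_4) = 90.25
By independence, V(U) = (1)²V(L_1) + (1)²V(L_2) + (1)²V(L_3) + (1)²V(L_4)
= (1)²·9 + (1)²·4 + (1)²·9 + (1)²·90.25 = 112.25
SD(U) = √112.25 ≈ 10.5948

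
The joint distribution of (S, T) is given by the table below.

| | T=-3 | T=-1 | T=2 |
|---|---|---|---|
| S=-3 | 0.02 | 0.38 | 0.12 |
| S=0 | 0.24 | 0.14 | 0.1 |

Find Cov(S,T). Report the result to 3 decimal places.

-0.742

E[S] = -1.56,  E[T] = -0.86
E[ST] = 0.6
Cov(S,T) = E[ST] − E[S]E[T] = 0.6 − (-1.56)(-0.86) = -0.7416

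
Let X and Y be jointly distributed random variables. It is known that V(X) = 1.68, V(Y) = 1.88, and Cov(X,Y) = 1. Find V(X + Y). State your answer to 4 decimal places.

V(X + Y) = (1)²·V(X) + (1)²·V(Y) + 2·(1)·(1)·Cov(X,Y)
= 1·1.68 + 1·1.88 + 2·1 = 5.56

5.5600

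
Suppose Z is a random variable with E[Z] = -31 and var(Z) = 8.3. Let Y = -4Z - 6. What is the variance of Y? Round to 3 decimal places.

var(-4Z - 6) = (-4)²·var(Z) = 16·8.3 = 132.8

132.800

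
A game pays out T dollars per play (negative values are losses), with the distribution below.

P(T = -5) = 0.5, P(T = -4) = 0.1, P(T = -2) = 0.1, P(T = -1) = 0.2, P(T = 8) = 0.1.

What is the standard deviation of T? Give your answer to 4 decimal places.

E[T] = (-5)(0.5) + (-4)(0.1) + (-2)(0.1) + (-1)(0.2) + (8)(0.1) = -2.5
E[T²] = (-5)²(0.5) + (-4)²(0.1) + (-2)²(0.1) + (-1)²(0.2) + (8)²(0.1) = 21.1
Var(T) = E[T²] − (E[T])² = 21.1 − (-2.5)² = 14.85
sd(T) = √14.85 ≈ 3.8536

3.8536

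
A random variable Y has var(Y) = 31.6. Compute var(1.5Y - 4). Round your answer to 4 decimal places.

var(1.5Y - 4) = (1.5)²·var(Y) = 2.25·31.6 = 71.1

71.1000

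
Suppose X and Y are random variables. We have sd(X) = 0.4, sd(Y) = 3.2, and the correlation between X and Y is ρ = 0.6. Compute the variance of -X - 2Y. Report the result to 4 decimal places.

Var(X) = (0.4)² = 0.16;  Var(Y) = (3.2)² = 10.24
cov(X,Y) = ρ·sd(X)·sd(Y) = 0.6·0.4·3.2 = 0.768
Var(-X - 2Y) = (-1)²·Var(X) + (-2)²·Var(Y) + 2·(-1)·(-2)·cov(X,Y)
= 1·0.16 + 4·10.24 + 4·0.768 = 44.192

44.1920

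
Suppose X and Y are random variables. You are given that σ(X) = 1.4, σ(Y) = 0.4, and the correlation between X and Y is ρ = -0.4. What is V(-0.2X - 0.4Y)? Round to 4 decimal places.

V(X) = (1.4)² = 1.96;  V(Y) = (0.4)² = 0.16
cov(X,Y) = ρ·σ(X)·σ(Y) = -0.4·1.4·0.4 = -0.224
V(-0.2X - 0.4Y) = (-0.2)²·V(X) + (-0.4)²·V(Y) + 2·(-0.2)·(-0.4)·cov(X,Y)
= 0.04·1.96 + 0.16·0.16 + 0.16·-0.224 = 0.06816

0.0682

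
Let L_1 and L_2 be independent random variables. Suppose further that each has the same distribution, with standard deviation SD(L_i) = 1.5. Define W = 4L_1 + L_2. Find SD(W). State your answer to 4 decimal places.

Var(L_i) = (1.5)² = 2.25
By independence, Var(W) = (4)²Var(L_1) + (1)²Var(L_2)
= (4)²·2.25 + (1)²·2.25 = 38.25
SD(W) = √38.25 ≈ 6.1847

6.1847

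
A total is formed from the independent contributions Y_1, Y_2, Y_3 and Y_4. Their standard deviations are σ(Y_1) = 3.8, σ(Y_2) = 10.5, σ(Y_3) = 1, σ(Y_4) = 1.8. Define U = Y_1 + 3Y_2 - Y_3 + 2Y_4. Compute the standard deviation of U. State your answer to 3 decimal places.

var(Y_1) = 14.44, var(Y_2) = 110.25, var(Y_3) = 1, var(Y_4) = 3.24
By independence, var(U) = (1)²var(Y_1) + (3)²var(Y_2) + (-1)²var(Y_3) + (2)²var(Y_4)
= (1)²·14.44 + (3)²·110.25 + (-1)²·1 + (2)²·3.24 = 1020.65
σ(U) = √1020.65 ≈ 31.948

31.948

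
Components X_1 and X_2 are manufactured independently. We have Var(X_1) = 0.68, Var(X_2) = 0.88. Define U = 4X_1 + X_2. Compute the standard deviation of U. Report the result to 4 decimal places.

By independence, Var(U) = (4)²Var(X_1) + (1)²Var(X_2)
= (4)²·0.68 + (1)²·0.88 = 11.76
SD(U) = √11.76 ≈ 3.4293

3.4293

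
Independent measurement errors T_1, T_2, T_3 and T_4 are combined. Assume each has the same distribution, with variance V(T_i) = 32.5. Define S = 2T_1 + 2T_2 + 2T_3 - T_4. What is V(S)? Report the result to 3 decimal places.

422.500

By independence, V(S) = (2)²V(T_1) + (2)²V(T_2) + (2)²V(T_3) + (-1)²V(T_4)
= (2)²·32.5 + (2)²·32.5 + (2)²·32.5 + (-1)²·32.5 = 422.5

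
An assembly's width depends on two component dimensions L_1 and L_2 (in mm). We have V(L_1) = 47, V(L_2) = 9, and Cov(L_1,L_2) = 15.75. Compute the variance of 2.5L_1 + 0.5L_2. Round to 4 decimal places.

335.3750

V(2.5L_1 + 0.5L_2) = (2.5)²·V(L_1) + (0.5)²·V(L_2) + 2·(2.5)·(0.5)·Cov(L_1,L_2)
= 6.25·47 + 0.25·9 + 2.5·15.75 = 335.375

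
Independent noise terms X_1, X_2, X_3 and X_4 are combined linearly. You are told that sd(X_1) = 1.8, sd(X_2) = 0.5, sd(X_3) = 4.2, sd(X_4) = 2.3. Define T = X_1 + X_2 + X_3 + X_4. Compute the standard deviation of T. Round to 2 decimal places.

5.14

var(X_1) = 3.24, var(X_2) = 0.25, var(X_3) = 17.64, var(X_4) = 5.29
By independence, var(T) = (1)²var(X_1) + (1)²var(X_2) + (1)²var(X_3) + (1)²var(X_4)
= (1)²·3.24 + (1)²·0.25 + (1)²·17.64 + (1)²·5.29 = 26.42
sd(T) = √26.42 ≈ 5.14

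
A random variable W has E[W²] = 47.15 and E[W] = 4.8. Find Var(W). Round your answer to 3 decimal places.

Var(W) = 47.15 − (4.8)² = 24.11

24.110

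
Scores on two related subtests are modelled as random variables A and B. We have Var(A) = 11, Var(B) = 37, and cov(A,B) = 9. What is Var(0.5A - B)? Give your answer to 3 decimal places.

30.750

Var(0.5A - B) = (0.5)²·Var(A) + (-1)²·Var(B) + 2·(0.5)·(-1)·cov(A,B)
= 0.25·11 + 1·37 + -1·9 = 30.75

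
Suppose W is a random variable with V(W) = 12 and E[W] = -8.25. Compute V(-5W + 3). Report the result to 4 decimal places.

V(-5W + 3) = (-5)²·V(W) = 25·12 = 300

300.0000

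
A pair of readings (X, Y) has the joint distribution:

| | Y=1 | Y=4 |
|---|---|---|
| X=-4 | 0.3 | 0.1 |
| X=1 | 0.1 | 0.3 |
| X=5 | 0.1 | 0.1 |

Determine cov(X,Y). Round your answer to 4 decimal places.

E[X] = -0.2,  E[Y] = 2.5
E[XY] = 1
cov(X,Y) = E[XY] − E[X]E[Y] = 1 − (-0.2)(2.5) = 1.5

1.5000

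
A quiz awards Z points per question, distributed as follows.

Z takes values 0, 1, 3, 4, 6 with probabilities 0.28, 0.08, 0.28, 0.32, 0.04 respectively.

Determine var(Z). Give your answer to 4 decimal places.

3.2064

E[Z] = (0)(0.28) + (1)(0.08) + (3)(0.28) + (4)(0.32) + (6)(0.04) = 2.44
E[Z²] = (0)²(0.28) + (1)²(0.08) + (3)²(0.28) + (4)²(0.32) + (6)²(0.04) = 9.16
var(Z) = E[Z²] − (E[Z])² = 9.16 − (2.44)² = 3.2064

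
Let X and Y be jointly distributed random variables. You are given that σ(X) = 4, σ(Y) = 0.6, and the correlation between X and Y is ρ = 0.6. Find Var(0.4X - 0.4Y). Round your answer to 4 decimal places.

2.1568

Var(X) = (4)² = 16;  Var(Y) = (0.6)² = 0.36
cov(X,Y) = ρ·σ(X)·σ(Y) = 0.6·4·0.6 = 1.44
Var(0.4X - 0.4Y) = (0.4)²·Var(X) + (-0.4)²·Var(Y) + 2·(0.4)·(-0.4)·cov(X,Y)
= 0.16·16 + 0.16·0.36 + -0.32·1.44 = 2.1568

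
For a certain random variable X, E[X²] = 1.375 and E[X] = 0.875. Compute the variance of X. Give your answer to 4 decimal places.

Var(X) = 1.375 − (0.875)² = 0.609375

0.6094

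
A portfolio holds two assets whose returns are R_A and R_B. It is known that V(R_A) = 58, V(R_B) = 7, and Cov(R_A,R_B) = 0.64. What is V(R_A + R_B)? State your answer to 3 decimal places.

V(R_A + R_B) = (1)²·V(R_A) + (1)²·V(R_B) + 2·(1)·(1)·Cov(R_A,R_B)
= 1·58 + 1·7 + 2·0.64 = 66.28

66.280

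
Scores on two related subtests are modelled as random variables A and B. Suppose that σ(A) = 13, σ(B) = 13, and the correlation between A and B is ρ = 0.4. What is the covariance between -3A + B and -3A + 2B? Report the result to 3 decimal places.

1250.600

Var(A) = (13)² = 169;  Var(B) = (13)² = 169
Cov(A,B) = ρ·σ(A)·σ(B) = 0.4·13·13 = 67.6
Cov(-3A + B, -3A + 2B) = (-3)(-3)Var(A) + (1)(2)Var(B) + [(-3)(2) + (1)(-3)]Cov(A,B)
= 9·169 + 2·169 + -9·67.6 = 1250.6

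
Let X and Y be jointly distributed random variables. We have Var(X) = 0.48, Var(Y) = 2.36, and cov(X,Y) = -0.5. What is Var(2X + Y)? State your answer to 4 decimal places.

2.2800

Var(2X + Y) = (2)²·Var(X) + (1)²·Var(Y) + 2·(2)·(1)·cov(X,Y)
= 4·0.48 + 1·2.36 + 4·-0.5 = 2.28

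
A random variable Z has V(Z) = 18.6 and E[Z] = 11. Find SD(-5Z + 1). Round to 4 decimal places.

21.5639

V(-5Z + 1) = (-5)²·18.6 = 465
SD(-5Z + 1) = √465 ≈ 21.5639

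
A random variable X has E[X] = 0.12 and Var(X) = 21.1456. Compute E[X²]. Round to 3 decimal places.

21.160

E[X²] = Var(X) + (E[X])² = 21.1456 + (0.12)² = 21.16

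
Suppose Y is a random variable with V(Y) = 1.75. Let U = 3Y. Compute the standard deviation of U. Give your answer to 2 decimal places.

3.97

V(3Y) = (3)²·1.75 = 15.75
sd(U) = √15.75 ≈ 3.97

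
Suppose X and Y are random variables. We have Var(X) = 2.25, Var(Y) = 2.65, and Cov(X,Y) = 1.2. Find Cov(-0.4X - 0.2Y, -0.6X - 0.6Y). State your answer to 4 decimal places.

Cov(-0.4X - 0.2Y, -0.6X - 0.6Y) = (-0.4)(-0.6)Var(X) + (-0.2)(-0.6)Var(Y) + [(-0.4)(-0.6) + (-0.2)(-0.6)]Cov(X,Y)
= 0.24·2.25 + 0.12·2.65 + 0.36·1.2 = 1.29

1.2900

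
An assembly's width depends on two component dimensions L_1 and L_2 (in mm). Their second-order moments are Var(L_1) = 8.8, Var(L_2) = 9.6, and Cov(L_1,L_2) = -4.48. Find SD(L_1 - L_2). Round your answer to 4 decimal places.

Var(L_1 - L_2) = (1)²·Var(L_1) + (-1)²·Var(L_2) + 2·(1)·(-1)·Cov(L_1,L_2)
= 1·8.8 + 1·9.6 + -2·-4.48 = 27.36
SD(L_1 - L_2) = √27.36 ≈ 5.2307

5.2307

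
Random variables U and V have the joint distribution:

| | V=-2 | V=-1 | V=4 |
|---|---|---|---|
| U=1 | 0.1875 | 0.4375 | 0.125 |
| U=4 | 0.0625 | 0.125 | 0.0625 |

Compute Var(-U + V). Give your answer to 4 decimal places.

5.6836

E[U] = 1.75,  E[V] = -0.3125,  E[UV] = -0.3125
Var(U) = 4.75 − (1.75)² = 1.6875;  Var(V) = 4.5625 − (-0.3125)² = 4.46484375
cov(U,V) = -0.3125 − (1.75)(-0.3125) = 0.234375
Var(-U + V) = (-1)²·1.6875 + (1)²·4.46484375 + 2·(-1)·(1)·0.234375 = 5.68359375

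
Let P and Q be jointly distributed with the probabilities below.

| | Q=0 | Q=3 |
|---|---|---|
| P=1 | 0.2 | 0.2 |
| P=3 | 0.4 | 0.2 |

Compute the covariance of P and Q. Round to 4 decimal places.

-0.2400

E[P] = 2.2,  E[Q] = 1.2
E[PQ] = 2.4
Cov(P,Q) = E[PQ] − E[P]E[Q] = 2.4 − (2.2)(1.2) = -0.24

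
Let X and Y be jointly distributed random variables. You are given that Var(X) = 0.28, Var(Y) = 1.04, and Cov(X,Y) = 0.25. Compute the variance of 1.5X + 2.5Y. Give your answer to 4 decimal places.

Var(1.5X + 2.5Y) = (1.5)²·Var(X) + (2.5)²·Var(Y) + 2·(1.5)·(2.5)·Cov(X,Y)
= 2.25·0.28 + 6.25·1.04 + 7.5·0.25 = 9.005

9.0050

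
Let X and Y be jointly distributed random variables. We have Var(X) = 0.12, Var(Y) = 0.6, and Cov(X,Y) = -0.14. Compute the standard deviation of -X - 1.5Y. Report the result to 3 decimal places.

1.025

Var(-X - 1.5Y) = (-1)²·Var(X) + (-1.5)²·Var(Y) + 2·(-1)·(-1.5)·Cov(X,Y)
= 1·0.12 + 2.25·0.6 + 3·-0.14 = 1.05
σ(-X - 1.5Y) = √1.05 ≈ 1.025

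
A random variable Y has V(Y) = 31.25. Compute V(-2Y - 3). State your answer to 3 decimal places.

125.000

V(-2Y - 3) = (-2)²·V(Y) = 4·31.25 = 125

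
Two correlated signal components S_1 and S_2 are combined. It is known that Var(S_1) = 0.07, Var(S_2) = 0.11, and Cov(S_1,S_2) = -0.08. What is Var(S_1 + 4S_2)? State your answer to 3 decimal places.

1.190

Var(S_1 + 4S_2) = (1)²·Var(S_1) + (4)²·Var(S_2) + 2·(1)·(4)·Cov(S_1,S_2)
= 1·0.07 + 16·0.11 + 8·-0.08 = 1.19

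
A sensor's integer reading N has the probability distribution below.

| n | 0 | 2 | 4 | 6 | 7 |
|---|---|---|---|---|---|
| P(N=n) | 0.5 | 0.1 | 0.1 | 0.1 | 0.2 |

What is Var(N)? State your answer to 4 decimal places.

E[N] = (0)(0.5) + (2)(0.1) + (4)(0.1) + (6)(0.1) + (7)(0.2) = 2.6
E[N²] = (0)²(0.5) + (2)²(0.1) + (4)²(0.1) + (6)²(0.1) + (7)²(0.2) = 15.4
Var(N) = E[N²] − (E[N])² = 15.4 − (2.6)² = 8.64

8.6400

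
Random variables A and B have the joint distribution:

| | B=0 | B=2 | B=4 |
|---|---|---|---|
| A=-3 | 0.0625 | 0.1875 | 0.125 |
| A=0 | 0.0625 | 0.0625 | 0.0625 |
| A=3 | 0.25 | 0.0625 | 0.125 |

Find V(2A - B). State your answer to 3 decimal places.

36.250

E[A] = 0.1875,  E[B] = 1.875,  E[AB] = -0.75
V(A) = 7.3125 − (0.1875)² = 7.27734375;  V(B) = 6.25 − (1.875)² = 2.734375
Cov(A,B) = -0.75 − (0.1875)(1.875) = -1.1015625
V(2A - B) = (2)²·7.27734375 + (-1)²·2.734375 + 2·(2)·(-1)·-1.1015625 = 36.25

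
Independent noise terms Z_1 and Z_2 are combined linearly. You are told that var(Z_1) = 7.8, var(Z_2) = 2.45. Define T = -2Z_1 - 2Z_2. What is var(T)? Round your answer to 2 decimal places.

41.00

By independence, var(T) = (-2)²var(Z_1) + (-2)²var(Z_2)
= (-2)²·7.8 + (-2)²·2.45 = 41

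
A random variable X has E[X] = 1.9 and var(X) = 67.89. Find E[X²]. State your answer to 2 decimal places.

E[X²] = var(X) + (E[X])² = 67.89 + (1.9)² = 71.5

71.50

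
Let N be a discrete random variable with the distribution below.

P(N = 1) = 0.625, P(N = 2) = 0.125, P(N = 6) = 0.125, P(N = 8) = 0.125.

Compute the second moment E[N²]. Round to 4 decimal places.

E[N²] = (1)²(0.625) + (2)²(0.125) + (6)²(0.125) + (8)²(0.125) = 13.625

13.6250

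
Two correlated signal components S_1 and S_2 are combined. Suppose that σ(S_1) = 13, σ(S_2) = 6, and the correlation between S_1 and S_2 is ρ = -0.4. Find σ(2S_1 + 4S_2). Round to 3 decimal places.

27.437

V(S_1) = (13)² = 169;  V(S_2) = (6)² = 36
Cov(S_1,S_2) = ρ·σ(S_1)·σ(S_2) = -0.4·13·6 = -31.2
V(2S_1 + 4S_2) = (2)²·V(S_1) + (4)²·V(S_2) + 2·(2)·(4)·Cov(S_1,S_2)
= 4·169 + 16·36 + 16·-31.2 = 752.8
σ(2S_1 + 4S_2) = √752.8 ≈ 27.437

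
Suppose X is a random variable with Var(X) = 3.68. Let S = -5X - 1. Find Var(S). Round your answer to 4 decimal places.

Var(-5X - 1) = (-5)²·Var(X) = 25·3.68 = 92

92.0000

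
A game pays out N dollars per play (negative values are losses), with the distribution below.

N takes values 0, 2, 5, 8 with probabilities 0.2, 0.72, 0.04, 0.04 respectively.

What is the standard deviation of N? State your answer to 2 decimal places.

1.61

E[N] = (0)(0.2) + (2)(0.72) + (5)(0.04) + (8)(0.04) = 1.96
E[N²] = (0)²(0.2) + (2)²(0.72) + (5)²(0.04) + (8)²(0.04) = 6.44
var(N) = E[N²] − (E[N])² = 6.44 − (1.96)² = 2.5984
σ(N) = √2.5984 ≈ 1.61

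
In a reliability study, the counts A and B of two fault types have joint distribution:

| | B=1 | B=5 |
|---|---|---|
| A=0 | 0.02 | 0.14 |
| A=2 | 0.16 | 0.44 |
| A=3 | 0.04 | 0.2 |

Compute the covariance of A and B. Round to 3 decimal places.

E[A] = 1.92,  E[B] = 4.12
E[AB] = 7.84
Cov(A,B) = E[AB] − E[A]E[B] = 7.84 − (1.92)(4.12) = -0.0704

-0.070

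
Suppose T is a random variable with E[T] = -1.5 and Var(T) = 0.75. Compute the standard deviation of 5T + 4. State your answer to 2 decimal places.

Var(5T + 4) = (5)²·0.75 = 18.75
SD(5T + 4) = √18.75 ≈ 4.33

4.33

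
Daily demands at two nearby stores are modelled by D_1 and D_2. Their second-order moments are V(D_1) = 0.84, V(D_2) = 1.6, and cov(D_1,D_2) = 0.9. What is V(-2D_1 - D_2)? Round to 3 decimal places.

8.560

V(-2D_1 - D_2) = (-2)²·V(D_1) + (-1)²·V(D_2) + 2·(-2)·(-1)·cov(D_1,D_2)
= 4·0.84 + 1·1.6 + 4·0.9 = 8.56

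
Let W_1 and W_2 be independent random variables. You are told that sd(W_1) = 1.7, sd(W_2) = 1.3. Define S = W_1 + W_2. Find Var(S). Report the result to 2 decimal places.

4.58

Var(W_1) = 2.89, Var(W_2) = 1.69
By independence, Var(S) = (1)²Var(W_1) + (1)²Var(W_2)
= (1)²·2.89 + (1)²·1.69 = 4.58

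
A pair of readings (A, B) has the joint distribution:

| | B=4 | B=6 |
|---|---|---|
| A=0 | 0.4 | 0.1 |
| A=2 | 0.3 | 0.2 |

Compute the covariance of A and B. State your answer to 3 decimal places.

0.200

E[A] = 1,  E[B] = 4.6
E[AB] = 4.8
Cov(A,B) = E[AB] − E[A]E[B] = 4.8 − (1)(4.6) = 0.2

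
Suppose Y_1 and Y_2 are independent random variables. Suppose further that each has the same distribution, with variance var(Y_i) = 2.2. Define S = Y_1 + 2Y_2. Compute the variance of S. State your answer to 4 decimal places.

By independence, var(S) = (1)²var(Y_1) + (2)²var(Y_2)
= (1)²·2.2 + (2)²·2.2 = 11

11.0000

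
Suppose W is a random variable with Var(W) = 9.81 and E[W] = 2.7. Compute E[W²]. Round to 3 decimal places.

E[W²] = Var(W) + (E[W])² = 9.81 + (2.7)² = 17.1

17.100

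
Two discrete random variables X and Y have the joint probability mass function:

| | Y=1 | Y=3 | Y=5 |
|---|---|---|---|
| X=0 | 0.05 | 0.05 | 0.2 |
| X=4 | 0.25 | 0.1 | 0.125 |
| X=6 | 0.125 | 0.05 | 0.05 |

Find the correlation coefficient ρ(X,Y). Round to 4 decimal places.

E[X] = 3.25,  E[Y] = 2.9
E[XY] = 7.85
cov(X,Y) = E[XY] − E[X]E[Y] = 7.85 − (3.25)(2.9) = -1.575
V(X) = 5.1375,  V(Y) = 3.19
ρ = -1.575 / √(5.1375·3.19) ≈ -0.3891

-0.3891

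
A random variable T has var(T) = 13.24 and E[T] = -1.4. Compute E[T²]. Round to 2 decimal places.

15.20

E[T²] = var(T) + (E[T])² = 13.24 + (-1.4)² = 15.2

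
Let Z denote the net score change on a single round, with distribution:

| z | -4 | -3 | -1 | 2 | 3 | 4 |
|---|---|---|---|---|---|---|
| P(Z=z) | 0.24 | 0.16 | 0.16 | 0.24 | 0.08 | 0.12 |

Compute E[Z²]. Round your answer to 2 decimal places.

9.04

E[Z²] = (-4)²(0.24) + (-3)²(0.16) + (-1)²(0.16) + (2)²(0.24) + (3)²(0.08) + (4)²(0.12) = 9.04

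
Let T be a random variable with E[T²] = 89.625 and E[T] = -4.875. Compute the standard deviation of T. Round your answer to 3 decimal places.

8.115

var(T) = 89.625 − (-4.875)² = 65.859375
σ(T) = √65.859375 ≈ 8.115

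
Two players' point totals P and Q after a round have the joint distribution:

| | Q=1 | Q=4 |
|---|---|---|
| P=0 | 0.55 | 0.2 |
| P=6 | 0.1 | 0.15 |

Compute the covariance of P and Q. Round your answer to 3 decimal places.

1.125

E[P] = 1.5,  E[Q] = 2.05
E[PQ] = 4.2
Cov(P,Q) = E[PQ] − E[P]E[Q] = 4.2 − (1.5)(2.05) = 1.125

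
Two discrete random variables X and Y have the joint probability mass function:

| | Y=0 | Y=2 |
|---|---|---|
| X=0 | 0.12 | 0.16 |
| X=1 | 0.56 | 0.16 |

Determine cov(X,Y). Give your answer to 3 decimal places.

E[X] = 0.72,  E[Y] = 0.64
E[XY] = 0.32
cov(X,Y) = E[XY] − E[X]E[Y] = 0.32 − (0.72)(0.64) = -0.1408

-0.141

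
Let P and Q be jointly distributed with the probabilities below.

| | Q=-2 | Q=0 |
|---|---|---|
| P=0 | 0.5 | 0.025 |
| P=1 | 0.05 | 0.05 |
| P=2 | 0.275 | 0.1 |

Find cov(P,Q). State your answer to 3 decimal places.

E[P] = 0.85,  E[Q] = -1.65
E[PQ] = -1.2
cov(P,Q) = E[PQ] − E[P]E[Q] = -1.2 − (0.85)(-1.65) = 0.2025

0.203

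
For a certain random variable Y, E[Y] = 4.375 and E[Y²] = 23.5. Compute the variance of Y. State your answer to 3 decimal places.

Var(Y) = 23.5 − (4.375)² = 4.359375

4.359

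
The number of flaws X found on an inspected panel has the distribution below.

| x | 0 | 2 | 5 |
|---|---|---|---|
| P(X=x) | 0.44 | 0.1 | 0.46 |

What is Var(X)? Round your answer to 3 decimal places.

5.650

E[X] = (0)(0.44) + (2)(0.1) + (5)(0.46) = 2.5
E[X²] = (0)²(0.44) + (2)²(0.1) + (5)²(0.46) = 11.9
Var(X) = E[X²] − (E[X])² = 11.9 − (2.5)² = 5.65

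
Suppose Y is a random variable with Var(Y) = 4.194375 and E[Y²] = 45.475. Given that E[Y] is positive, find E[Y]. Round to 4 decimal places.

(E[Y])² = E[Y²] − Var(Y) = 45.475 − 4.194375 = 41.280625
E[Y] = √41.280625 = 6.425

6.4250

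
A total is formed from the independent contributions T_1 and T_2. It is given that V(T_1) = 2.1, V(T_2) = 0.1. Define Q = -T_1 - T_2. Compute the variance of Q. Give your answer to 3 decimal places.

2.200

By independence, V(Q) = (-1)²V(T_1) + (-1)²V(T_2)
= (-1)²·2.1 + (-1)²·0.1 = 2.2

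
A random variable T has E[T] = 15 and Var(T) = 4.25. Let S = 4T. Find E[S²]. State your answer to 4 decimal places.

E[4T] = 4·15 = 60
Var(4T) = (4)²·4.25 = 68
E[S²] = Var(S) + (E[S])² = 68 + (60)² = 3668

3668.0000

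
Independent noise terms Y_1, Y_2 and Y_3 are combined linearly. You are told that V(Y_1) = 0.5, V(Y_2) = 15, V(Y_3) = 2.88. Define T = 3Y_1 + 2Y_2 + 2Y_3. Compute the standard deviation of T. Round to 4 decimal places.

By independence, V(T) = (3)²V(Y_1) + (2)²V(Y_2) + (2)²V(Y_3)
= (3)²·0.5 + (2)²·15 + (2)²·2.88 = 76.02
SD(T) = √76.02 ≈ 8.7189

8.7189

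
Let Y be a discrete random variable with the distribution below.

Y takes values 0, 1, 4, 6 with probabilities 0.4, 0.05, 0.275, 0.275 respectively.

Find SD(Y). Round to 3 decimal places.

E[Y] = (0)(0.4) + (1)(0.05) + (4)(0.275) + (6)(0.275) = 2.8
E[Y²] = (0)²(0.4) + (1)²(0.05) + (4)²(0.275) + (6)²(0.275) = 14.35
V(Y) = E[Y²] − (E[Y])² = 14.35 − (2.8)² = 6.51
SD(Y) = √6.51 ≈ 2.551

2.551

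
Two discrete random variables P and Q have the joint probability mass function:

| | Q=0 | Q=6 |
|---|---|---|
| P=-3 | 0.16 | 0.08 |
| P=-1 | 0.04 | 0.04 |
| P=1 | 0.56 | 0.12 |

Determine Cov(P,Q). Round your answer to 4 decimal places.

E[P] = -0.12,  E[Q] = 1.44
E[PQ] = -0.96
Cov(P,Q) = E[PQ] − E[P]E[Q] = -0.96 − (-0.12)(1.44) = -0.7872

-0.7872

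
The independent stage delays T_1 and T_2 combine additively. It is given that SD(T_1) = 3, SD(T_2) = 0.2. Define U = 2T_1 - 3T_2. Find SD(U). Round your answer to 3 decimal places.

Var(T_1) = 9, Var(T_2) = 0.04
By independence, Var(U) = (2)²Var(T_1) + (-3)²Var(T_2)
= (2)²·9 + (-3)²·0.04 = 36.36
SD(U) = √36.36 ≈ 6.030

6.030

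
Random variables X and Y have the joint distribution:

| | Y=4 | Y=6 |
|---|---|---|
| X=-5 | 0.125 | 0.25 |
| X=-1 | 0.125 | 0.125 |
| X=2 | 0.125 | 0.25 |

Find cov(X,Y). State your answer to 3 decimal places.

E[X] = -1.375,  E[Y] = 5.25
E[XY] = -7.25
cov(X,Y) = E[XY] − E[X]E[Y] = -7.25 − (-1.375)(5.25) = -0.03125

-0.031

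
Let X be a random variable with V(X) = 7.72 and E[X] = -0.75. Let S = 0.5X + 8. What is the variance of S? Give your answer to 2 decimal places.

1.93

V(0.5X + 8) = (0.5)²·V(X) = 0.25·7.72 = 1.93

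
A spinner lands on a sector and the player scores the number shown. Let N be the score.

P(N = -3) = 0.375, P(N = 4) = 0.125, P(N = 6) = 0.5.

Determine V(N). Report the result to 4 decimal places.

E[N] = (-3)(0.375) + (4)(0.125) + (6)(0.5) = 2.375
E[N²] = (-3)²(0.375) + (4)²(0.125) + (6)²(0.5) = 23.375
V(N) = E[N²] − (E[N])² = 23.375 − (2.375)² = 17.734375

17.7344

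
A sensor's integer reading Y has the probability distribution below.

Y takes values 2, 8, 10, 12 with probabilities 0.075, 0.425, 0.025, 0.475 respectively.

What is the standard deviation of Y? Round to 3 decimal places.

2.855

E[Y] = (2)(0.075) + (8)(0.425) + (10)(0.025) + (12)(0.475) = 9.5
E[Y²] = (2)²(0.075) + (8)²(0.425) + (10)²(0.025) + (12)²(0.475) = 98.4
Var(Y) = E[Y²] − (E[Y])² = 98.4 − (9.5)² = 8.15
SD(Y) = √8.15 ≈ 2.855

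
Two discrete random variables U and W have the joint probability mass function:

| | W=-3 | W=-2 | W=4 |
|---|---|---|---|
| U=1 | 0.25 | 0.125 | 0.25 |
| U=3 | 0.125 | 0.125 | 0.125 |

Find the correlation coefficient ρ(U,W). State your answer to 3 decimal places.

-0.050

E[U] = 1.75,  E[W] = -0.125
E[UW] = -0.375
Cov(U,W) = E[UW] − E[U]E[W] = -0.375 − (1.75)(-0.125) = -0.15625
var(U) = 0.9375,  var(W) = 10.359375
ρ = -0.15625 / √(0.9375·10.359375) ≈ -0.050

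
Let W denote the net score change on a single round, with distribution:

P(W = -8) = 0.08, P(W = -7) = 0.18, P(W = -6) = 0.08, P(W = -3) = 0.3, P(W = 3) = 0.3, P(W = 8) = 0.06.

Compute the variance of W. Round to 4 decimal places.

22.4500

E[W] = (-8)(0.08) + (-7)(0.18) + (-6)(0.08) + (-3)(0.3) + (3)(0.3) + (8)(0.06) = -1.9
E[W²] = (-8)²(0.08) + (-7)²(0.18) + (-6)²(0.08) + (-3)²(0.3) + (3)²(0.3) + (8)²(0.06) = 26.06
Var(W) = E[W²] − (E[W])² = 26.06 − (-1.9)² = 22.45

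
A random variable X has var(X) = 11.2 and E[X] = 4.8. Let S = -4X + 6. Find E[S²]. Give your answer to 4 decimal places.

353.4400

E[-4X + 6] = -4·4.8 + 6 = -13.2
var(-4X + 6) = (-4)²·11.2 = 179.2
E[S²] = var(S) + (E[S])² = 179.2 + (-13.2)² = 353.44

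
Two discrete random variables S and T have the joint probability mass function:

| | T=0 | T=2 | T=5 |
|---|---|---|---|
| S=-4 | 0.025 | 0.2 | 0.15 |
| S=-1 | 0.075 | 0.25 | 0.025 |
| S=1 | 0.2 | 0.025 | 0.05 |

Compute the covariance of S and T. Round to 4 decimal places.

E[S] = -1.575,  E[T] = 2.075
E[ST] = -4.925
Cov(S,T) = E[ST] − E[S]E[T] = -4.925 − (-1.575)(2.075) = -1.656875

-1.6569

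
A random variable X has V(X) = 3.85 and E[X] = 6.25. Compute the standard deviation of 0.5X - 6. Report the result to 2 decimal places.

V(0.5X - 6) = (0.5)²·3.85 = 0.9625
SD(0.5X - 6) = √0.9625 ≈ 0.98

0.98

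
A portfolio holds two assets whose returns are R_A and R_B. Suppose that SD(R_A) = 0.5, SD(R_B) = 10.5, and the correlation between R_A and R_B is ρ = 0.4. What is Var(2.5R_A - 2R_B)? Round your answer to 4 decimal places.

Var(R_A) = (0.5)² = 0.25;  Var(R_B) = (10.5)² = 110.25
cov(R_A,R_B) = ρ·SD(R_A)·SD(R_B) = 0.4·0.5·10.5 = 2.1
Var(2.5R_A - 2R_B) = (2.5)²·Var(R_A) + (-2)²·Var(R_B) + 2·(2.5)·(-2)·cov(R_A,R_B)
= 6.25·0.25 + 4·110.25 + -10·2.1 = 421.5625

421.5625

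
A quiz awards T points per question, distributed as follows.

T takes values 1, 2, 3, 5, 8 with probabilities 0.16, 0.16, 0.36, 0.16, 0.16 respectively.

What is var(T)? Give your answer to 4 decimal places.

5.0304

E[T] = (1)(0.16) + (2)(0.16) + (3)(0.36) + (5)(0.16) + (8)(0.16) = 3.64
E[T²] = (1)²(0.16) + (2)²(0.16) + (3)²(0.36) + (5)²(0.16) + (8)²(0.16) = 18.28
var(T) = E[T²] − (E[T])² = 18.28 − (3.64)² = 5.0304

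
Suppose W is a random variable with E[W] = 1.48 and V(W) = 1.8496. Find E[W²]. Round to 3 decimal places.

E[W²] = V(W) + (E[W])² = 1.8496 + (1.48)² = 4.04

4.040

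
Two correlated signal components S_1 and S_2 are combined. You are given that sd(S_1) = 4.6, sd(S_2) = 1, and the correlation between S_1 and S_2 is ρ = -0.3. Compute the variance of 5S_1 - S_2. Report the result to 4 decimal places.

543.8000

var(S_1) = (4.6)² = 21.16;  var(S_2) = (1)² = 1
cov(S_1,S_2) = ρ·sd(S_1)·sd(S_2) = -0.3·4.6·1 = -1.38
var(5S_1 - S_2) = (5)²·var(S_1) + (-1)²·var(S_2) + 2·(5)·(-1)·cov(S_1,S_2)
= 25·21.16 + 1·1 + -10·-1.38 = 543.8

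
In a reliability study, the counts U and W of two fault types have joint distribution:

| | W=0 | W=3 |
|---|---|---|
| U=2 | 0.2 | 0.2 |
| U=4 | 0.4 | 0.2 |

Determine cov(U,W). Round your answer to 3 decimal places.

-0.240

E[U] = 3.2,  E[W] = 1.2
E[UW] = 3.6
cov(U,W) = E[UW] − E[U]E[W] = 3.6 − (3.2)(1.2) = -0.24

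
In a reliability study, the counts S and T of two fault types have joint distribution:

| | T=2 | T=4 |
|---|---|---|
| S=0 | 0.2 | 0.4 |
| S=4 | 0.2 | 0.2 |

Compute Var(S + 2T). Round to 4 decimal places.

E[S] = 1.6,  E[T] = 3.2,  E[ST] = 4.8
Var(S) = 6.4 − (1.6)² = 3.84;  Var(T) = 11.2 − (3.2)² = 0.96
cov(S,T) = 4.8 − (1.6)(3.2) = -0.32
Var(S + 2T) = (1)²·3.84 + (2)²·0.96 + 2·(1)·(2)·-0.32 = 6.4

6.4000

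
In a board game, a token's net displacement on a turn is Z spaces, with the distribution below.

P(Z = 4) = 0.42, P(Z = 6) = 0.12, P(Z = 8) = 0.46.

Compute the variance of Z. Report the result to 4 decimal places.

E[Z] = (4)(0.42) + (6)(0.12) + (8)(0.46) = 6.08
E[Z²] = (4)²(0.42) + (6)²(0.12) + (8)²(0.46) = 40.48
Var(Z) = E[Z²] − (E[Z])² = 40.48 − (6.08)² = 3.5136

3.5136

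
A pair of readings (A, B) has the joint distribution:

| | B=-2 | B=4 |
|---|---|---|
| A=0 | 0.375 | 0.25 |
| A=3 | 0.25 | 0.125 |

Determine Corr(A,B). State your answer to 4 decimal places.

-0.0667

E[A] = 1.125,  E[B] = 0.25
E[AB] = 0
Cov(A,B) = E[AB] − E[A]E[B] = 0 − (1.125)(0.25) = -0.28125
Var(A) = 2.109375,  Var(B) = 8.4375
ρ = -0.28125 / √(2.109375·8.4375) ≈ -0.0667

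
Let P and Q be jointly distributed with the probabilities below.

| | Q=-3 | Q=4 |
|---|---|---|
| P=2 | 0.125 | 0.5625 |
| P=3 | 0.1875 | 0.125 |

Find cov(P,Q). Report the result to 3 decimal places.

E[P] = 2.3125,  E[Q] = 1.8125
E[PQ] = 3.5625
cov(P,Q) = E[PQ] − E[P]E[Q] = 3.5625 − (2.3125)(1.8125) = -0.62890625

-0.629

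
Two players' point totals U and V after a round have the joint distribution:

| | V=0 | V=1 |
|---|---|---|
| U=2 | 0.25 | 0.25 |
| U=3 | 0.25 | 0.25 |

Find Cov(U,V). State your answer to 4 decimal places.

E[U] = 2.5,  E[V] = 0.5
E[UV] = 1.25
Cov(U,V) = E[UV] − E[U]E[V] = 1.25 − (2.5)(0.5) = 0

0.0000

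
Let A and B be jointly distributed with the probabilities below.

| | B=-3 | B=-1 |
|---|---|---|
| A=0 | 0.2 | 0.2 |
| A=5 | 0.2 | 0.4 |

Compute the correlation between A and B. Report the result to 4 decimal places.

0.1667

E[A] = 3,  E[B] = -1.8
E[AB] = -5
Cov(A,B) = E[AB] − E[A]E[B] = -5 − (3)(-1.8) = 0.4
Var(A) = 6,  Var(B) = 0.96
ρ = 0.4 / √(6·0.96) ≈ 0.1667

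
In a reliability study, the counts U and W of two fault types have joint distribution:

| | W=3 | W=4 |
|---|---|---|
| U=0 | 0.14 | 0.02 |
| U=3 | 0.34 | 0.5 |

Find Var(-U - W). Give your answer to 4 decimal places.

E[U] = 2.52,  E[W] = 3.52,  E[UW] = 9.06
Var(U) = 7.56 − (2.52)² = 1.2096;  Var(W) = 12.64 − (3.52)² = 0.2496
Cov(U,W) = 9.06 − (2.52)(3.52) = 0.1896
Var(-U - W) = (-1)²·1.2096 + (-1)²·0.2496 + 2·(-1)·(-1)·0.1896 = 1.8384

1.8384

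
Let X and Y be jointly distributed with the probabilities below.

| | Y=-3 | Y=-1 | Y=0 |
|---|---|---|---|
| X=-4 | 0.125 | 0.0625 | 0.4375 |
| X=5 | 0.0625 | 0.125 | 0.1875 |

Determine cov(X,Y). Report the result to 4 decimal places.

E[X] = -0.625,  E[Y] = -0.75
E[XY] = 0.1875
cov(X,Y) = E[XY] − E[X]E[Y] = 0.1875 − (-0.625)(-0.75) = -0.28125

-0.2813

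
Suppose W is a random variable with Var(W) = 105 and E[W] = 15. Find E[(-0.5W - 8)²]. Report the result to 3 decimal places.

266.500

E[-0.5W - 8] = -0.5·15 − 8 = -15.5
Var(-0.5W - 8) = (-0.5)²·105 = 26.25
E[(-0.5W - 8)²] = Var((-0.5W - 8)) + (E[(-0.5W - 8)])² = 26.25 + (-15.5)² = 266.5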